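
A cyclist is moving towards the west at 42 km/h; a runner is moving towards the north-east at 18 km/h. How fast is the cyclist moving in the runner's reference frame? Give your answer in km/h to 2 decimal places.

56.19 km/h

Taking east as x and north as y: cyclist velocity = (-42.000, 0.000) km/h; runner velocity = (12.728, 12.728) km/h.
Velocity of cyclist relative to runner = (-42.000, 0.000) − (12.728, 12.728) = (-54.728, -12.728) km/h.
Magnitude = |(-54.728, -12.728)| = 56.188 km/h.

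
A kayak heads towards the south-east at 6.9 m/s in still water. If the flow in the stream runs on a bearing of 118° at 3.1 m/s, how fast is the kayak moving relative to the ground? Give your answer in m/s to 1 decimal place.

Taking east as x and north as y: velocity relative to the water = (4.879, -4.879) m/s; the water relative to ground = (2.737, -1.455) m/s.
Velocity relative to ground = (4.879, -4.879) + (2.737, -1.455) = (7.616, -6.334) m/s.
Speed = |(7.616, -6.334)| = 9.906 m/s.

9.9 m/s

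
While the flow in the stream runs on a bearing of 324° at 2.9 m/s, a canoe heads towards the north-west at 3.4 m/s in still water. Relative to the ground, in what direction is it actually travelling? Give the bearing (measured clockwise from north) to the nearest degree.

319°

Taking east as x and north as y: velocity relative to the water = (-2.404, 2.404) m/s; the water relative to ground = (-1.705, 2.346) m/s.
Velocity relative to ground = (-2.404, 2.404) + (-1.705, 2.346) = (-4.109, 4.750) m/s.
Bearing = atan2(-4.11, 4.75) = 319.14° clockwise from north.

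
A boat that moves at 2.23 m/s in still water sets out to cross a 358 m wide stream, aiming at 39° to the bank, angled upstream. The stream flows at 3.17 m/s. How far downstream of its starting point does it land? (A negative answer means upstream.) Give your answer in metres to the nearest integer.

Perpendicular speed = 1.403 m/s; crossing time = 358 / 1.403 = 255.098 s.
Net downstream speed = 1.437 m/s.
Drift = 1.437 × 255.098 = 366.566 m (downstream).

367 m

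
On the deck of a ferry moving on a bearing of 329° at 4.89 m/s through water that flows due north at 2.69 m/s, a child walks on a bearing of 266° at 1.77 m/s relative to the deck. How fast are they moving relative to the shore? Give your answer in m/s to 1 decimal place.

8.0 m/s

In east/north components (m/s): child relative to ferry = (-1.766, -0.123); ferry relative to water = (-2.519, 4.192); water relative to ground = (0.000, 2.690).
Sum = (-4.284, 6.758) m/s.
Speed = |(-4.284, 6.758)| = 8.002 m/s.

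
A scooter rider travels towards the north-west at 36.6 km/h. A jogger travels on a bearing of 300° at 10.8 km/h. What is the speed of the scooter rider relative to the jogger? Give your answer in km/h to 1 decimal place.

Taking east as x and north as y: scooter rider velocity = (-25.880, 25.880) km/h; jogger velocity = (-9.353, 5.400) km/h.
Velocity of scooter rider relative to jogger = (-25.880, 25.880) − (-9.353, 5.400) = (-16.527, 20.480) km/h.
Magnitude = |(-16.527, 20.480)| = 26.317 km/h.

26.3 km/h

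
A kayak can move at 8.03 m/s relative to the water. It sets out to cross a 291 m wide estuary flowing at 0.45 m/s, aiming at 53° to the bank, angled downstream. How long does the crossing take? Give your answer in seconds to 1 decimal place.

45.4 s

The component of the kayak's velocity perpendicular to the bank is 8.03 × sin 53° = 6.413 m/s.
The flow acts along the bank and has no component across it.
Time = 291 / 6.413 = 45.376 s.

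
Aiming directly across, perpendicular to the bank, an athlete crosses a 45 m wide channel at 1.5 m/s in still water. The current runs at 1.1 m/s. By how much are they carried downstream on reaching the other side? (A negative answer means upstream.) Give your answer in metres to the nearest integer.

Perpendicular speed = 1.500 m/s; crossing time = 45 / 1.500 = 30.000 s.
Net downstream speed = 1.100 m/s.
Drift = 1.100 × 30.000 = 33.000 m (downstream).

33 m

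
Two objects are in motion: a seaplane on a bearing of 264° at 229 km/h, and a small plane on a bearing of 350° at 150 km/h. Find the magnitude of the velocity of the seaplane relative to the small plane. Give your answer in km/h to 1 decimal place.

264.9 km/h

Taking east as x and north as y: seaplane velocity = (-227.746, -23.937) km/h; small plane velocity = (-26.047, 147.721) km/h.
Velocity of seaplane relative to small plane = (-227.746, -23.937) − (-26.047, 147.721) = (-201.698, -171.658) km/h.
Magnitude = |(-201.698, -171.658)| = 264.856 km/h.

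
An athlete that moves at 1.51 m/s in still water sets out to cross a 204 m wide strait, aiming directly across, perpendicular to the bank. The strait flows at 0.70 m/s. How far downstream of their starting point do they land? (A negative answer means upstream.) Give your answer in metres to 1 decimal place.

Perpendicular speed = 1.510 m/s; crossing time = 204 / 1.510 = 135.099 s.
Net downstream speed = 0.700 m/s.
Drift = 0.700 × 135.099 = 94.570 m (downstream).

94.6 m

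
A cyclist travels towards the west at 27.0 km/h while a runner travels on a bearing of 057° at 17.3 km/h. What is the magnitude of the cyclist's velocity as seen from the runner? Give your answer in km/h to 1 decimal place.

42.6 km/h

Taking east as x and north as y: cyclist velocity = (-27.000, 0.000) km/h; runner velocity = (14.509, 9.422) km/h.
Velocity of cyclist relative to runner = (-27.000, 0.000) − (14.509, 9.422) = (-41.509, -9.422) km/h.
Magnitude = |(-41.509, -9.422)| = 42.565 km/h.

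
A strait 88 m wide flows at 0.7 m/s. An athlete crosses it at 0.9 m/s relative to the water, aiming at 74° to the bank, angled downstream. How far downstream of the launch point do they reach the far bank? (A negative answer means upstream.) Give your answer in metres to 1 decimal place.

Perpendicular speed = 0.865 m/s; crossing time = 88 / 0.865 = 101.718 s.
Net downstream speed = 0.948 m/s.
Drift = 0.948 × 101.718 = 96.436 m (downstream).

96.4 m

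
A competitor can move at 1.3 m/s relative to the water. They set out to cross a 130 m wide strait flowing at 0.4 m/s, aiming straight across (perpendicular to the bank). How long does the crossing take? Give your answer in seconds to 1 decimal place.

100.0 s

The component of the competitor's velocity perpendicular to the bank is 1.3 m/s.
The current is parallel to the bank, so it does not affect the crossing time.
Time = 130 / 1.300 = 100.000 s.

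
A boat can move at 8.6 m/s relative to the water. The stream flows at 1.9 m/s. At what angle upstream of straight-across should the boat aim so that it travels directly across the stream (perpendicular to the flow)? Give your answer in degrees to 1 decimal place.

To cancel the current, the upstream component of the boat's velocity must equal the flow: 8.6 sin θ = 1.9.
sin θ = 1.9 / 8.6 = 0.2209.
θ = arcsin(0.2209) = 12.764°.

12.8°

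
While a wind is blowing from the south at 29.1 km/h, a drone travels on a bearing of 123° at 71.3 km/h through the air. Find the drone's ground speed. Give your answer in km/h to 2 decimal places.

Taking east as x and north as y: velocity relative to the air = (59.797, -38.833) km/h; the air relative to ground = (0.000, 29.100) km/h.
Velocity relative to ground = (59.797, -38.833) + (0.000, 29.100) = (59.797, -9.733) km/h.
Speed = |(59.797, -9.733)| = 60.584 km/h.

60.58 km/h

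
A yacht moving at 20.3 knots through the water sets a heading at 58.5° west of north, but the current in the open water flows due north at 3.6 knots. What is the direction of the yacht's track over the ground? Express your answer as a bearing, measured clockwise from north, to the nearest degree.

309°

Taking east as x and north as y: velocity relative to the water = (-17.309, 10.607) knots; the water relative to ground = (0.000, 3.600) knots.
Velocity relative to ground = (-17.309, 10.607) + (0.000, 3.600) = (-17.309, 14.207) knots.
Bearing = atan2(-17.31, 14.21) = 309.38° clockwise from north.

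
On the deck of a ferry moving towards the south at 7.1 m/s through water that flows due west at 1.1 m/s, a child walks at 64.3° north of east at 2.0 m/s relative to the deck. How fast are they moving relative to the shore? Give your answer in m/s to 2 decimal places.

5.30 m/s

In east/north components (m/s): child relative to ferry = (0.867, 1.802); ferry relative to water = (0.000, -7.100); water relative to ground = (-1.100, 0.000).
Sum = (-0.233, -5.298) m/s.
Speed = |(-0.233, -5.298)| = 5.303 m/s.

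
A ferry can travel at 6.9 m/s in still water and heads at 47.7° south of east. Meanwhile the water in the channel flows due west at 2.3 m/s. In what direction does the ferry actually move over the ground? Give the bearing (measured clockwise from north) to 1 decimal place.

Taking east as x and north as y: velocity relative to the water = (4.644, -5.103) m/s; the water relative to ground = (-2.300, 0.000) m/s.
Velocity relative to ground = (4.644, -5.103) + (-2.300, 0.000) = (2.344, -5.103) m/s.
Bearing = atan2(2.34, -5.10) = 155.33° clockwise from north.

155.3°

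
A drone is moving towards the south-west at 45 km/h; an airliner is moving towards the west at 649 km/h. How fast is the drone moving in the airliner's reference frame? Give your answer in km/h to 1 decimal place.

Taking east as x and north as y: drone velocity = (-31.820, -31.820) km/h; airliner velocity = (-649.000, 0.000) km/h.
Velocity of drone relative to airliner = (-31.820, -31.820) − (-649.000, 0.000) = (617.180, -31.820) km/h.
Magnitude = |(617.180, -31.820)| = 618.000 km/h.

618.0 km/h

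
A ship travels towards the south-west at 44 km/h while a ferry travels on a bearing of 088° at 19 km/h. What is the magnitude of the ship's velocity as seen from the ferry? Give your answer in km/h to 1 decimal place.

59.3 km/h

Taking east as x and north as y: ship velocity = (-31.113, -31.113) km/h; ferry velocity = (18.988, 0.663) km/h.
Velocity of ship relative to ferry = (-31.113, -31.113) − (18.988, 0.663) = (-50.101, -31.776) km/h.
Magnitude = |(-50.101, -31.776)| = 59.328 km/h.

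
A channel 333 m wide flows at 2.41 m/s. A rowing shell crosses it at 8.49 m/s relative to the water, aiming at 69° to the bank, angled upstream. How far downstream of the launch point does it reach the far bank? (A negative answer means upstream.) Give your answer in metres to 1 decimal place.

Perpendicular speed = 7.926 m/s; crossing time = 333 / 7.926 = 42.013 s.
Net downstream speed = -0.633 m/s.
Drift = -0.633 × 42.013 = -26.575 m (upstream).

-26.6 m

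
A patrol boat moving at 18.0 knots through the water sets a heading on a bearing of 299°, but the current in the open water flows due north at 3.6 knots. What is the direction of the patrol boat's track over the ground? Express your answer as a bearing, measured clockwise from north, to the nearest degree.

308°

Taking east as x and north as y: velocity relative to the water = (-15.743, 8.727) knots; the water relative to ground = (0.000, 3.600) knots.
Velocity relative to ground = (-15.743, 8.727) + (0.000, 3.600) = (-15.743, 12.327) knots.
Bearing = atan2(-15.74, 12.33) = 308.06° clockwise from north.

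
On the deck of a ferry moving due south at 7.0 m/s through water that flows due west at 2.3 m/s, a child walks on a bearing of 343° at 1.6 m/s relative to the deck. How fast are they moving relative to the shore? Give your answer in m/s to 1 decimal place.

In east/north components (m/s): child relative to ferry = (-0.468, 1.530); ferry relative to water = (0.000, -7.000); water relative to ground = (-2.300, 0.000).
Sum = (-2.768, -5.470) m/s.
Speed = |(-2.768, -5.470)| = 6.130 m/s.

6.1 m/s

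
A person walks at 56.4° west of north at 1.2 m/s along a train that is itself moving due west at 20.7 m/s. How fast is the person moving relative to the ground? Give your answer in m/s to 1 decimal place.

Taking east as x and north as y: train velocity = (-20.700, 0.000) m/s; person velocity relative to train = (-1.000, 0.664) m/s.
Velocity relative to ground = (-20.700, 0.000) + (-1.000, 0.664) = (-21.700, 0.664) m/s.
Speed = |(-21.700, 0.664)| = 21.710 m/s.

21.7 m/s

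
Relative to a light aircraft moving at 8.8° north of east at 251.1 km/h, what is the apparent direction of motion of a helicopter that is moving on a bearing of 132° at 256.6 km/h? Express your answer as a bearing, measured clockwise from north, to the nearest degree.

Taking east as x and north as y: helicopter velocity = (190.691, -171.699) km/h; light aircraft velocity = (248.144, 38.415) km/h.
Velocity of helicopter relative to light aircraft = (190.691, -171.699) − (248.144, 38.415) = (-57.453, -210.114) km/h.
Bearing = atan2(-57.45, -210.11) = 195.29° clockwise from north.

195°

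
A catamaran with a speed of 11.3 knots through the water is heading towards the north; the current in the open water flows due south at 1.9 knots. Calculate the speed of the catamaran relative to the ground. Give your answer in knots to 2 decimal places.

9.40 knots

Taking east as x and north as y: velocity relative to the water = (0.000, 11.300) knots; the water relative to ground = (0.000, -1.900) knots.
Velocity relative to ground = (0.000, 11.300) + (0.000, -1.900) = (0.000, 9.400) knots.
Speed = |(0.000, 9.400)| = 9.400 knots.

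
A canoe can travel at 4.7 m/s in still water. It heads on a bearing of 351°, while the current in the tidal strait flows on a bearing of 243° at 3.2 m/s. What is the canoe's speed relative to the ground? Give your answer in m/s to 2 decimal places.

4.80 m/s

Taking east as x and north as y: velocity relative to the water = (-0.735, 4.642) m/s; the water relative to ground = (-2.851, -1.453) m/s.
Velocity relative to ground = (-0.735, 4.642) + (-2.851, -1.453) = (-3.586, 3.189) m/s.
Speed = |(-3.586, 3.189)| = 4.799 m/s.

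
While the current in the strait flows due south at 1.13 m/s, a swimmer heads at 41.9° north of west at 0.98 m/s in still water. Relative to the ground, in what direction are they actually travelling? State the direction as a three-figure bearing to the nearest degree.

237°

Taking east as x and north as y: velocity relative to the water = (-0.729, 0.654) m/s; the water relative to ground = (0.000, -1.130) m/s.
Velocity relative to ground = (-0.729, 0.654) + (0.000, -1.130) = (-0.729, -0.476) m/s.
Bearing = atan2(-0.73, -0.48) = 236.90° clockwise from north.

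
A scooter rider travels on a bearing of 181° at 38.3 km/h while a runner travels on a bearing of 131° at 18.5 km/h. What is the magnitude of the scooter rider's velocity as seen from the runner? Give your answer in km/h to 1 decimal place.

Taking east as x and north as y: scooter rider velocity = (-0.668, -38.294) km/h; runner velocity = (13.962, -12.137) km/h.
Velocity of scooter rider relative to runner = (-0.668, -38.294) − (13.962, -12.137) = (-14.631, -26.157) km/h.
Magnitude = |(-14.631, -26.157)| = 29.971 km/h.

30.0 km/h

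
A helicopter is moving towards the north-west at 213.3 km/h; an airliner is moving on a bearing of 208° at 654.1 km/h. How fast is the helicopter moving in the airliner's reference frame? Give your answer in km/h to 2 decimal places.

Taking east as x and north as y: helicopter velocity = (-150.826, 150.826) km/h; airliner velocity = (-307.081, -577.536) km/h.
Velocity of helicopter relative to airliner = (-150.826, 150.826) − (-307.081, -577.536) = (156.255, 728.362) km/h.
Magnitude = |(156.255, 728.362)| = 744.934 km/h.

744.93 km/h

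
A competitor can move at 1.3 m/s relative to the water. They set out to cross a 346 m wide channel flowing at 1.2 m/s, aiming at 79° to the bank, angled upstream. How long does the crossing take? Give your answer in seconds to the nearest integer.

271 s

The component of the competitor's velocity perpendicular to the bank is 1.3 × sin 79° = 1.276 m/s.
The flow acts along the bank and has no component across it.
Time = 346 / 1.276 = 271.135 s.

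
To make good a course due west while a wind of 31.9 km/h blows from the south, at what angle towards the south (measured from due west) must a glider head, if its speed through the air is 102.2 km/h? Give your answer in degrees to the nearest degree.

The wind pushes perpendicular to the desired track; the heading must have a component into the wind equal to 31.9 km/h: 102.2 sin θ = 31.9.
sin θ = 0.3121, so θ = 18.188°.

18°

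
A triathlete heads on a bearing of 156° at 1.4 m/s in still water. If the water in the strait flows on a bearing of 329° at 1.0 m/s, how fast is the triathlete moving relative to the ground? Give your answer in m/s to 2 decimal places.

Taking east as x and north as y: velocity relative to the water = (0.569, -1.279) m/s; the water relative to ground = (-0.515, 0.857) m/s.
Velocity relative to ground = (0.569, -1.279) + (-0.515, 0.857) = (0.054, -0.422) m/s.
Speed = |(0.054, -0.422)| = 0.425 m/s.

0.43 m/s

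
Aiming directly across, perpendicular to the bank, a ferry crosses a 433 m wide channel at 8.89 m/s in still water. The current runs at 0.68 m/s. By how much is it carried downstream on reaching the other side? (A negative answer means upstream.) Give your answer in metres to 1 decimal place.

Perpendicular speed = 8.890 m/s; crossing time = 433 / 8.890 = 48.706 s.
Net downstream speed = 0.680 m/s.
Drift = 0.680 × 48.706 = 33.120 m (downstream).

33.1 m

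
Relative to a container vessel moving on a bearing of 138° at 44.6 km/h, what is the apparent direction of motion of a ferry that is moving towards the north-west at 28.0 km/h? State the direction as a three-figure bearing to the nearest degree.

Taking east as x and north as y: ferry velocity = (-19.799, 19.799) km/h; container vessel velocity = (29.843, -33.144) km/h.
Velocity of ferry relative to container vessel = (-19.799, 19.799) − (29.843, -33.144) = (-49.642, 52.943) km/h.
Bearing = atan2(-49.64, 52.94) = 316.84° clockwise from north.

317°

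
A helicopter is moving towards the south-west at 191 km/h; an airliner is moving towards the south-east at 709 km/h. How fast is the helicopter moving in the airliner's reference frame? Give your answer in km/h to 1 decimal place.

Taking east as x and north as y: helicopter velocity = (-135.057, -135.057) km/h; airliner velocity = (501.339, -501.339) km/h.
Velocity of helicopter relative to airliner = (-135.057, -135.057) − (501.339, -501.339) = (-636.396, 366.281) km/h.
Magnitude = |(-636.396, 366.281)| = 734.277 km/h.

734.3 km/h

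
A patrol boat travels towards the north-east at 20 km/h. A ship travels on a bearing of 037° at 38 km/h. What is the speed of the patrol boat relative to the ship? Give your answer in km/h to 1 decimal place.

Taking east as x and north as y: patrol boat velocity = (14.142, 14.142) km/h; ship velocity = (22.869, 30.348) km/h.
Velocity of patrol boat relative to ship = (14.142, 14.142) − (22.869, 30.348) = (-8.727, -16.206) km/h.
Magnitude = |(-8.727, -16.206)| = 18.406 km/h.

18.4 km/h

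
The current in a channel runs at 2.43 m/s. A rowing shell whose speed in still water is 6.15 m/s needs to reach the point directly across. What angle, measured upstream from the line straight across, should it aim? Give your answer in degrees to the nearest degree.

23°

To cancel the current, the upstream component of the rowing shell's velocity must equal the flow: 6.15 sin θ = 2.43.
sin θ = 2.43 / 6.15 = 0.3951.
θ = arcsin(0.3951) = 23.274°.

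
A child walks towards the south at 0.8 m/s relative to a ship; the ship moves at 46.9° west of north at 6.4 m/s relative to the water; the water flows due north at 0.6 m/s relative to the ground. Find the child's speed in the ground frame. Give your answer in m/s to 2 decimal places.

6.27 m/s

In east/north components (m/s): child relative to ship = (0.000, -0.800); ship relative to water = (-4.673, 4.373); water relative to ground = (0.000, 0.600).
Sum = (-4.673, 4.173) m/s.
Speed = |(-4.673, 4.173)| = 6.265 m/s.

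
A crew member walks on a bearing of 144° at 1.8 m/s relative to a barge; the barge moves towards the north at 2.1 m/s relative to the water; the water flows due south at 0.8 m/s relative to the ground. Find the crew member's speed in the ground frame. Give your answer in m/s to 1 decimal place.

1.1 m/s

In east/north components (m/s): crew member relative to barge = (1.058, -1.456); barge relative to water = (0.000, 2.100); water relative to ground = (0.000, -0.800).
Sum = (1.058, -0.156) m/s.
Speed = |(1.058, -0.156)| = 1.069 m/s.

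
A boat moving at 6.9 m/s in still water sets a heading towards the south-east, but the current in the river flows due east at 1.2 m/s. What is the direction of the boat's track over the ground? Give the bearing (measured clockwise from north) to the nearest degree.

129°

Taking east as x and north as y: velocity relative to the water = (4.879, -4.879) m/s; the water relative to ground = (1.200, 0.000) m/s.
Velocity relative to ground = (4.879, -4.879) + (1.200, 0.000) = (6.079, -4.879) m/s.
Bearing = atan2(6.08, -4.88) = 128.75° clockwise from north.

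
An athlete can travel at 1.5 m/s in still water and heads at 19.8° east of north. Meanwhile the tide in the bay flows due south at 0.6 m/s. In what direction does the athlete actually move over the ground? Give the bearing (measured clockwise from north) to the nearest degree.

032°

Taking east as x and north as y: velocity relative to the water = (0.508, 1.411) m/s; the water relative to ground = (0.000, -0.600) m/s.
Velocity relative to ground = (0.508, 1.411) + (0.000, -0.600) = (0.508, 0.811) m/s.
Bearing = atan2(0.51, 0.81) = 32.06° clockwise from north.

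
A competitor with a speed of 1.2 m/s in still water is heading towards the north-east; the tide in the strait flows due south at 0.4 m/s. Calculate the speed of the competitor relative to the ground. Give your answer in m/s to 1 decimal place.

1.0 m/s

Taking east as x and north as y: velocity relative to the water = (0.849, 0.849) m/s; the water relative to ground = (0.000, -0.400) m/s.
Velocity relative to ground = (0.849, 0.849) + (0.000, -0.400) = (0.849, 0.449) m/s.
Speed = |(0.849, 0.449)| = 0.960 m/s.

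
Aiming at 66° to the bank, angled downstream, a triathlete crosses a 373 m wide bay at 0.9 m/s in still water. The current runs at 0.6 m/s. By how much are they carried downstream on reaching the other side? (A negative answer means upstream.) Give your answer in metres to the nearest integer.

438 m

Perpendicular speed = 0.822 m/s; crossing time = 373 / 0.822 = 453.666 s.
Net downstream speed = 0.966 m/s.
Drift = 0.966 × 453.666 = 438.270 m (downstream).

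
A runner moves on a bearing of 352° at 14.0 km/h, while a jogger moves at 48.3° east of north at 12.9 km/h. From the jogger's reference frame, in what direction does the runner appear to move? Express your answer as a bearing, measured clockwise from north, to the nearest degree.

295°

Taking east as x and north as y: runner velocity = (-1.948, 13.864) km/h; jogger velocity = (9.632, 8.581) km/h.
Velocity of runner relative to jogger = (-1.948, 13.864) − (9.632, 8.581) = (-11.580, 5.282) km/h.
Bearing = atan2(-11.58, 5.28) = 294.52° clockwise from north.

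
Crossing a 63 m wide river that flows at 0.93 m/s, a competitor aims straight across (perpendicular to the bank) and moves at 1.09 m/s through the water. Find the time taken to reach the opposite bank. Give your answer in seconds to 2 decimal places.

57.80 s

The component of the competitor's velocity perpendicular to the bank is 1.09 m/s.
The flow acts along the bank and has no component across it.
Time = 63 / 1.090 = 57.798 s.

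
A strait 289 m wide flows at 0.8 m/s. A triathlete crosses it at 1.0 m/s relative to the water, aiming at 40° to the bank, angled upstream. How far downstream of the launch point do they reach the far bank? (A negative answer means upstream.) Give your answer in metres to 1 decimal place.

Perpendicular speed = 0.643 m/s; crossing time = 289 / 0.643 = 449.604 s.
Net downstream speed = 0.034 m/s.
Drift = 0.034 × 449.604 = 15.267 m (downstream).

15.3 m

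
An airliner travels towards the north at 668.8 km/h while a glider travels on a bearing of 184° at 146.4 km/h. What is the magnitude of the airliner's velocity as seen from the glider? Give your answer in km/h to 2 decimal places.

814.91 km/h

Taking east as x and north as y: airliner velocity = (0.000, 668.800) km/h; glider velocity = (-10.212, -146.043) km/h.
Velocity of airliner relative to glider = (0.000, 668.800) − (-10.212, -146.043) = (10.212, 814.843) km/h.
Magnitude = |(10.212, 814.843)| = 814.907 km/h.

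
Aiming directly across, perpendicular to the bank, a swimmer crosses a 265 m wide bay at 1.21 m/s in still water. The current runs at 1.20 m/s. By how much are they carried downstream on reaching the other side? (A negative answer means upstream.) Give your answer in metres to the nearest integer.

263 m

Perpendicular speed = 1.210 m/s; crossing time = 265 / 1.210 = 219.008 s.
Net downstream speed = 1.200 m/s.
Drift = 1.200 × 219.008 = 262.810 m (downstream).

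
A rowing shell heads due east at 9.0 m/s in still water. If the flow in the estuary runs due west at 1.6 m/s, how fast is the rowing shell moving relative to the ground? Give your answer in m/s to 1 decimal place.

7.4 m/s

Taking east as x and north as y: velocity relative to the water = (9.000, 0.000) m/s; the water relative to ground = (-1.600, 0.000) m/s.
Velocity relative to ground = (9.000, 0.000) + (-1.600, 0.000) = (7.400, 0.000) m/s.
Speed = |(7.400, 0.000)| = 7.400 m/s.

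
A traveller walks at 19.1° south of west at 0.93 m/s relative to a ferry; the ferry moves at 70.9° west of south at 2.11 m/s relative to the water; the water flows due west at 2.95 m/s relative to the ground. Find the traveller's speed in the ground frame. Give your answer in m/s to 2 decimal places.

5.91 m/s

In east/north components (m/s): traveller relative to ferry = (-0.879, -0.304); ferry relative to water = (-1.994, -0.690); water relative to ground = (-2.950, 0.000).
Sum = (-5.823, -0.995) m/s.
Speed = |(-5.823, -0.995)| = 5.907 m/s.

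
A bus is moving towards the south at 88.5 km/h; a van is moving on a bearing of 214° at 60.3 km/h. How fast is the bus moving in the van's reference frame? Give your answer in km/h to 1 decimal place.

Taking east as x and north as y: bus velocity = (0.000, -88.500) km/h; van velocity = (-33.719, -49.991) km/h.
Velocity of bus relative to van = (0.000, -88.500) − (-33.719, -49.991) = (33.719, -38.509) km/h.
Magnitude = |(33.719, -38.509)| = 51.185 km/h.

51.2 km/h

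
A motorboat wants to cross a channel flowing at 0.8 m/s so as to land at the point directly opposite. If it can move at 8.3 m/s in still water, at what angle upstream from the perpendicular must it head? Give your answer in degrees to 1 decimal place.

5.5°

To cancel the current, the upstream component of the motorboat's velocity must equal the flow: 8.3 sin θ = 0.8.
sin θ = 0.8 / 8.3 = 0.0964.
θ = arcsin(0.0964) = 5.531°.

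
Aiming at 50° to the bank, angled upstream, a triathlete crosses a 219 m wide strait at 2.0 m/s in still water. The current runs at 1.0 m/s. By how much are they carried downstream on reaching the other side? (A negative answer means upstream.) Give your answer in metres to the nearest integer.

-41 m

Perpendicular speed = 1.532 m/s; crossing time = 219 / 1.532 = 142.942 s.
Net downstream speed = -0.286 m/s.
Drift = -0.286 × 142.942 = -40.821 m (upstream).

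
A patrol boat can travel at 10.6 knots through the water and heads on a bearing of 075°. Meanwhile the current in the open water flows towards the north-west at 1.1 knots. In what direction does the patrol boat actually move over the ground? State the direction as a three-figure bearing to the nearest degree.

Taking east as x and north as y: velocity relative to the water = (10.239, 2.743) knots; the water relative to ground = (-0.778, 0.778) knots.
Velocity relative to ground = (10.239, 2.743) + (-0.778, 0.778) = (9.461, 3.521) knots.
Bearing = atan2(9.46, 3.52) = 69.59° clockwise from north.

070°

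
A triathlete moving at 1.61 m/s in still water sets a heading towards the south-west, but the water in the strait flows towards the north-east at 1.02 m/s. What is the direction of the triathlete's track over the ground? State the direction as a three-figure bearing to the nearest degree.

225°

Taking east as x and north as y: velocity relative to the water = (-1.138, -1.138) m/s; the water relative to ground = (0.721, 0.721) m/s.
Velocity relative to ground = (-1.138, -1.138) + (0.721, 0.721) = (-0.417, -0.417) m/s.
Bearing = atan2(-0.42, -0.42) = 225.00° clockwise from north.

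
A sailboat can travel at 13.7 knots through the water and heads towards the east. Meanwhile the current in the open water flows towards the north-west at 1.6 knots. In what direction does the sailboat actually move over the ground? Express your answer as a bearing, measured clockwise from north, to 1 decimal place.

Taking east as x and north as y: velocity relative to the water = (13.700, 0.000) knots; the water relative to ground = (-1.131, 1.131) knots.
Velocity relative to ground = (13.700, 0.000) + (-1.131, 1.131) = (12.569, 1.131) knots.
Bearing = atan2(12.57, 1.13) = 84.86° clockwise from north.

084.9°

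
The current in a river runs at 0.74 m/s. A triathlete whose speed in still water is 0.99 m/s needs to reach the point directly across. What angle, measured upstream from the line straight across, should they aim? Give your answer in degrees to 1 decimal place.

48.4°

To cancel the current, the upstream component of the triathlete's velocity must equal the flow: 0.99 sin θ = 0.74.
sin θ = 0.74 / 0.99 = 0.7475.
θ = arcsin(0.7475) = 48.372°.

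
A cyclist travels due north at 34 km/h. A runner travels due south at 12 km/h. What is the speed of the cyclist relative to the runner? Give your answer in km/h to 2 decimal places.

Taking east as x and north as y: cyclist velocity = (0.000, 34.000) km/h; runner velocity = (0.000, -12.000) km/h.
Velocity of cyclist relative to runner = (0.000, 34.000) − (0.000, -12.000) = (0.000, 46.000) km/h.
Magnitude = |(0.000, 46.000)| = 46.000 km/h.

46.00 km/h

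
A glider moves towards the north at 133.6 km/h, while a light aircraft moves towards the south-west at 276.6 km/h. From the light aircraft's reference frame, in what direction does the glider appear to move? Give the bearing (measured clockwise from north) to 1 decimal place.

Taking east as x and north as y: glider velocity = (0.000, 133.600) km/h; light aircraft velocity = (-195.586, -195.586) km/h.
Velocity of glider relative to light aircraft = (0.000, 133.600) − (-195.586, -195.586) = (195.586, 329.186) km/h.
Bearing = atan2(195.59, 329.19) = 30.72° clockwise from north.

030.7°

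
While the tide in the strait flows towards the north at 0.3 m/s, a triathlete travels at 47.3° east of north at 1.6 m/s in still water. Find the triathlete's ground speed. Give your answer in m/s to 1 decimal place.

Taking east as x and north as y: velocity relative to the water = (1.176, 1.085) m/s; the water relative to ground = (0.000, 0.300) m/s.
Velocity relative to ground = (1.176, 1.085) + (0.000, 0.300) = (1.176, 1.385) m/s.
Speed = |(1.176, 1.385)| = 1.817 m/s.

1.8 m/s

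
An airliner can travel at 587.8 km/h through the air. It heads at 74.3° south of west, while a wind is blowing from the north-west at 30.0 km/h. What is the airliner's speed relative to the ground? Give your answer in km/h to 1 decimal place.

603.0 km/h

Taking east as x and north as y: velocity relative to the air = (-159.059, -565.870) km/h; the air relative to ground = (21.213, -21.213) km/h.
Velocity relative to ground = (-159.059, -565.870) + (21.213, -21.213) = (-137.846, -587.083) km/h.
Speed = |(-137.846, -587.083)| = 603.049 km/h.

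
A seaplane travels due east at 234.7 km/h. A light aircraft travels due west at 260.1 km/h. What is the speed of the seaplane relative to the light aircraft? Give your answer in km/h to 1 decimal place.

494.8 km/h

Taking east as x and north as y: seaplane velocity = (234.700, 0.000) km/h; light aircraft velocity = (-260.100, 0.000) km/h.
Velocity of seaplane relative to light aircraft = (234.700, 0.000) − (-260.100, 0.000) = (494.800, 0.000) km/h.
Magnitude = |(494.800, 0.000)| = 494.800 km/h.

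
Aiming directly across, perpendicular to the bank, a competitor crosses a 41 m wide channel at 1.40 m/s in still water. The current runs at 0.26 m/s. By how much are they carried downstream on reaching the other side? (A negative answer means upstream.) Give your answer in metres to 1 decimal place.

Perpendicular speed = 1.400 m/s; crossing time = 41 / 1.400 = 29.286 s.
Net downstream speed = 0.260 m/s.
Drift = 0.260 × 29.286 = 7.614 m (downstream).

7.6 m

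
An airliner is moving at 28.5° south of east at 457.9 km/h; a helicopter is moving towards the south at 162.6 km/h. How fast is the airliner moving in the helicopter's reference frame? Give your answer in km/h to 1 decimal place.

Taking east as x and north as y: airliner velocity = (402.410, -218.491) km/h; helicopter velocity = (0.000, -162.600) km/h.
Velocity of airliner relative to helicopter = (402.410, -218.491) − (0.000, -162.600) = (402.410, -55.891) km/h.
Magnitude = |(402.410, -55.891)| = 406.273 km/h.

406.3 km/h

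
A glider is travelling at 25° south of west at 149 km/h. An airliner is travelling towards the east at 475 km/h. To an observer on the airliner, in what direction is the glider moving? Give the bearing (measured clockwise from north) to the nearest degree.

Taking east as x and north as y: glider velocity = (-135.040, -62.970) km/h; airliner velocity = (475.000, 0.000) km/h.
Velocity of glider relative to airliner = (-135.040, -62.970) − (475.000, 0.000) = (-610.040, -62.970) km/h.
Bearing = atan2(-610.04, -62.97) = 264.11° clockwise from north.

264°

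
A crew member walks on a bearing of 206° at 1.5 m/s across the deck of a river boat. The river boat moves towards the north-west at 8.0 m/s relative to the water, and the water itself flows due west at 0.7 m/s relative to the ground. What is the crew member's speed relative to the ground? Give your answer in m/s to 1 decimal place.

In east/north components (m/s): crew member relative to river boat = (-0.658, -1.348); river boat relative to water = (-5.657, 5.657); water relative to ground = (-0.700, 0.000).
Sum = (-7.014, 4.309) m/s.
Speed = |(-7.014, 4.309)| = 8.232 m/s.

8.2 m/s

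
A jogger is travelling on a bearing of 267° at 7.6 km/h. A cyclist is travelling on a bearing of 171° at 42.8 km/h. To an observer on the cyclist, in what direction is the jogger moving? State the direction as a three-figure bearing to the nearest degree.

341°

Taking east as x and north as y: jogger velocity = (-7.590, -0.398) km/h; cyclist velocity = (6.695, -42.273) km/h.
Velocity of jogger relative to cyclist = (-7.590, -0.398) − (6.695, -42.273) = (-14.285, 41.875) km/h.
Bearing = atan2(-14.28, 41.88) = 341.16° clockwise from north.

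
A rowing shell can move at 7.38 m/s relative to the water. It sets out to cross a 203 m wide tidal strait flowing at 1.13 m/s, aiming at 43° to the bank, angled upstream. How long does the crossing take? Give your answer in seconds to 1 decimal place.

The component of the rowing shell's velocity perpendicular to the bank is 7.38 × sin 43° = 5.033 m/s.
The flow acts along the bank and has no component across it.
Time = 203 / 5.033 = 40.333 s.

40.3 s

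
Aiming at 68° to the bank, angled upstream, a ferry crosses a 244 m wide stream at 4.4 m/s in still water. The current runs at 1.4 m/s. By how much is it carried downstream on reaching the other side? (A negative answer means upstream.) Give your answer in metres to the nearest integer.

-15 m

Perpendicular speed = 4.080 m/s; crossing time = 244 / 4.080 = 59.810 s.
Net downstream speed = -0.248 m/s.
Drift = -0.248 × 59.810 = -14.849 m (upstream).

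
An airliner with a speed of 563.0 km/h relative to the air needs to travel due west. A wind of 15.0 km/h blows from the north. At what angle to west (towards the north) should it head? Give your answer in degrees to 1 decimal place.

The wind pushes perpendicular to the desired track; the heading must have a component into the wind equal to 15.0 km/h: 563.0 sin θ = 15.0.
sin θ = 0.0266, so θ = 1.527°.

1.5°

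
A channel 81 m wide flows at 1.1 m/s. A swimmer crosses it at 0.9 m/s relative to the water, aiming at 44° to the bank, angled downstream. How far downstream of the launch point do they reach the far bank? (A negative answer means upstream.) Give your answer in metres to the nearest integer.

226 m

Perpendicular speed = 0.625 m/s; crossing time = 81 / 0.625 = 129.560 s.
Net downstream speed = 1.747 m/s.
Drift = 1.747 × 129.560 = 226.394 m (downstream).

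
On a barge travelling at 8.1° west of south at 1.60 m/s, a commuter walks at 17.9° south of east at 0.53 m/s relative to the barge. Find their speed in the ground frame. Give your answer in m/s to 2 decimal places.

Taking east as x and north as y: barge velocity = (-0.225, -1.584) m/s; commuter velocity relative to barge = (0.504, -0.163) m/s.
Velocity relative to ground = (-0.225, -1.584) + (0.504, -0.163) = (0.279, -1.747) m/s.
Speed = |(0.279, -1.747)| = 1.769 m/s.

1.77 m/s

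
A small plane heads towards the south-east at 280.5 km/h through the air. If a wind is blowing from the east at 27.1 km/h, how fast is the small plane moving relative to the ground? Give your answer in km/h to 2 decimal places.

262.04 km/h

Taking east as x and north as y: velocity relative to the air = (198.343, -198.343) km/h; the air relative to ground = (-27.100, 0.000) km/h.
Velocity relative to ground = (198.343, -198.343) + (-27.100, 0.000) = (171.243, -198.343) km/h.
Speed = |(171.243, -198.343)| = 262.039 km/h.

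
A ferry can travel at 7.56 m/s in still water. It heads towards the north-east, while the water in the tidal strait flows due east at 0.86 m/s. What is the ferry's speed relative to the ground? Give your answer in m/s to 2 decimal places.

Taking east as x and north as y: velocity relative to the water = (5.346, 5.346) m/s; the water relative to ground = (0.860, 0.000) m/s.
Velocity relative to ground = (5.346, 5.346) + (0.860, 0.000) = (6.206, 5.346) m/s.
Speed = |(6.206, 5.346)| = 8.191 m/s.

8.19 m/s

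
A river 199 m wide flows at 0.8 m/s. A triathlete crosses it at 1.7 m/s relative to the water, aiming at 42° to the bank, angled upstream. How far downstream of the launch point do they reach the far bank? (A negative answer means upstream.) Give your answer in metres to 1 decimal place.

-81.1 m

Perpendicular speed = 1.138 m/s; crossing time = 199 / 1.138 = 174.942 s.
Net downstream speed = -0.463 m/s.
Drift = -0.463 × 174.942 = -81.059 m (upstream).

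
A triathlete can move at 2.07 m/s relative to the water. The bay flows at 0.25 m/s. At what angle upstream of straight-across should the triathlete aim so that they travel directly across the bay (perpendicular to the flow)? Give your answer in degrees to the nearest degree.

7°

To cancel the current, the upstream component of the triathlete's velocity must equal the flow: 2.07 sin θ = 0.25.
sin θ = 0.25 / 2.07 = 0.1208.
θ = arcsin(0.1208) = 6.937°.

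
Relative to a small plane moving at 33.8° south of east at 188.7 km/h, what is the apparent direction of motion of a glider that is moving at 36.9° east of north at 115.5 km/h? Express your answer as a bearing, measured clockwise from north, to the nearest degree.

Taking east as x and north as y: glider velocity = (69.349, 92.364) km/h; small plane velocity = (156.807, -104.973) km/h.
Velocity of glider relative to small plane = (69.349, 92.364) − (156.807, -104.973) = (-87.458, 197.337) km/h.
Bearing = atan2(-87.46, 197.34) = 336.10° clockwise from north.

336°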